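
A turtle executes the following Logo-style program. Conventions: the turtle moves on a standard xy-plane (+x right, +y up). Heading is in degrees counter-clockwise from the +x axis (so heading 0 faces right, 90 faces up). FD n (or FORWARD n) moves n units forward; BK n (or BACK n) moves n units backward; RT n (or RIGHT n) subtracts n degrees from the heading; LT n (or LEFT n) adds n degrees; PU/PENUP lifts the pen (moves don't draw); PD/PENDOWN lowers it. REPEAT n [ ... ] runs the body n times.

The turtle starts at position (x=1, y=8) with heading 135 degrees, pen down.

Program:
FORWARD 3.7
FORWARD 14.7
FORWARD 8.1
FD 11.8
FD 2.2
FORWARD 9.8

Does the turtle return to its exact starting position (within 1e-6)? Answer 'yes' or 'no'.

Executing turtle program step by step:
Start: pos=(1,8), heading=135, pen down
FD 3.7: (1,8) -> (-1.616,10.616) [heading=135, draw]
FD 14.7: (-1.616,10.616) -> (-12.011,21.011) [heading=135, draw]
FD 8.1: (-12.011,21.011) -> (-17.738,26.738) [heading=135, draw]
FD 11.8: (-17.738,26.738) -> (-26.082,35.082) [heading=135, draw]
FD 2.2: (-26.082,35.082) -> (-27.638,36.638) [heading=135, draw]
FD 9.8: (-27.638,36.638) -> (-34.567,43.567) [heading=135, draw]
Final: pos=(-34.567,43.567), heading=135, 6 segment(s) drawn

Start position: (1, 8)
Final position: (-34.567, 43.567)
Distance = 50.3; >= 1e-6 -> NOT closed

Answer: no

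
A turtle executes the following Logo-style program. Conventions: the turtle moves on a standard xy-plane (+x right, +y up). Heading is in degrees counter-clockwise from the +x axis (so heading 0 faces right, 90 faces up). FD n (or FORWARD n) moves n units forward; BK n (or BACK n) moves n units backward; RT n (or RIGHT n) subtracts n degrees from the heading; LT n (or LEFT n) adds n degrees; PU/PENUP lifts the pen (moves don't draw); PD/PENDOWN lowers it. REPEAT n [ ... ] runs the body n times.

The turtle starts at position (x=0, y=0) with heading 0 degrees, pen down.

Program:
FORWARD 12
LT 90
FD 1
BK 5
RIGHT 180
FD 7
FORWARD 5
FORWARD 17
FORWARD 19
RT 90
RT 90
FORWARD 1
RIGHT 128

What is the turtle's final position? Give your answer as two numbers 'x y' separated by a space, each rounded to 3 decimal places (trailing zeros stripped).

Executing turtle program step by step:
Start: pos=(0,0), heading=0, pen down
FD 12: (0,0) -> (12,0) [heading=0, draw]
LT 90: heading 0 -> 90
FD 1: (12,0) -> (12,1) [heading=90, draw]
BK 5: (12,1) -> (12,-4) [heading=90, draw]
RT 180: heading 90 -> 270
FD 7: (12,-4) -> (12,-11) [heading=270, draw]
FD 5: (12,-11) -> (12,-16) [heading=270, draw]
FD 17: (12,-16) -> (12,-33) [heading=270, draw]
FD 19: (12,-33) -> (12,-52) [heading=270, draw]
RT 90: heading 270 -> 180
RT 90: heading 180 -> 90
FD 1: (12,-52) -> (12,-51) [heading=90, draw]
RT 128: heading 90 -> 322
Final: pos=(12,-51), heading=322, 8 segment(s) drawn

Answer: 12 -51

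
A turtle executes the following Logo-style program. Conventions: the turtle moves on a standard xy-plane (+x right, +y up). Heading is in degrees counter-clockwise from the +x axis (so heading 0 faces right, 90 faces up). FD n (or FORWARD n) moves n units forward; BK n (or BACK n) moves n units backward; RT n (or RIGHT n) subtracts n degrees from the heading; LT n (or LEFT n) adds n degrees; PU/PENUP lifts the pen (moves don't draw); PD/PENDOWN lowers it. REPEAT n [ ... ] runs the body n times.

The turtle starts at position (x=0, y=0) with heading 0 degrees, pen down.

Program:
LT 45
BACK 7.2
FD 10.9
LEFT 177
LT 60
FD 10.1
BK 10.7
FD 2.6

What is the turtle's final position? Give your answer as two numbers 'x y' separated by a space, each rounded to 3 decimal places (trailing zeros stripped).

Answer: 3.032 0.66

Derivation:
Executing turtle program step by step:
Start: pos=(0,0), heading=0, pen down
LT 45: heading 0 -> 45
BK 7.2: (0,0) -> (-5.091,-5.091) [heading=45, draw]
FD 10.9: (-5.091,-5.091) -> (2.616,2.616) [heading=45, draw]
LT 177: heading 45 -> 222
LT 60: heading 222 -> 282
FD 10.1: (2.616,2.616) -> (4.716,-7.263) [heading=282, draw]
BK 10.7: (4.716,-7.263) -> (2.492,3.203) [heading=282, draw]
FD 2.6: (2.492,3.203) -> (3.032,0.66) [heading=282, draw]
Final: pos=(3.032,0.66), heading=282, 5 segment(s) drawn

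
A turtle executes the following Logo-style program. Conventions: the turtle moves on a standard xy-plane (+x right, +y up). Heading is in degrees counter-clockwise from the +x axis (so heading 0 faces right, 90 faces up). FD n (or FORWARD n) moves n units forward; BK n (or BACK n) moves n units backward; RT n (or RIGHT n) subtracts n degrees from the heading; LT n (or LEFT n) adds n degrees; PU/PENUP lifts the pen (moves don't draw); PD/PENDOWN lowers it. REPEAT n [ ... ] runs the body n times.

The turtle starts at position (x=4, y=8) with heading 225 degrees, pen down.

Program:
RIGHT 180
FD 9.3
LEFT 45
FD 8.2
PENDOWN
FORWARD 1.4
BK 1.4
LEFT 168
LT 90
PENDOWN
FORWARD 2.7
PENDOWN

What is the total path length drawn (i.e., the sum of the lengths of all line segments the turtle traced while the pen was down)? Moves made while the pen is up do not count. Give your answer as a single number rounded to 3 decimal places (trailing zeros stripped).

Answer: 23

Derivation:
Executing turtle program step by step:
Start: pos=(4,8), heading=225, pen down
RT 180: heading 225 -> 45
FD 9.3: (4,8) -> (10.576,14.576) [heading=45, draw]
LT 45: heading 45 -> 90
FD 8.2: (10.576,14.576) -> (10.576,22.776) [heading=90, draw]
PD: pen down
FD 1.4: (10.576,22.776) -> (10.576,24.176) [heading=90, draw]
BK 1.4: (10.576,24.176) -> (10.576,22.776) [heading=90, draw]
LT 168: heading 90 -> 258
LT 90: heading 258 -> 348
PD: pen down
FD 2.7: (10.576,22.776) -> (13.217,22.215) [heading=348, draw]
PD: pen down
Final: pos=(13.217,22.215), heading=348, 5 segment(s) drawn

Segment lengths:
  seg 1: (4,8) -> (10.576,14.576), length = 9.3
  seg 2: (10.576,14.576) -> (10.576,22.776), length = 8.2
  seg 3: (10.576,22.776) -> (10.576,24.176), length = 1.4
  seg 4: (10.576,24.176) -> (10.576,22.776), length = 1.4
  seg 5: (10.576,22.776) -> (13.217,22.215), length = 2.7
Total = 23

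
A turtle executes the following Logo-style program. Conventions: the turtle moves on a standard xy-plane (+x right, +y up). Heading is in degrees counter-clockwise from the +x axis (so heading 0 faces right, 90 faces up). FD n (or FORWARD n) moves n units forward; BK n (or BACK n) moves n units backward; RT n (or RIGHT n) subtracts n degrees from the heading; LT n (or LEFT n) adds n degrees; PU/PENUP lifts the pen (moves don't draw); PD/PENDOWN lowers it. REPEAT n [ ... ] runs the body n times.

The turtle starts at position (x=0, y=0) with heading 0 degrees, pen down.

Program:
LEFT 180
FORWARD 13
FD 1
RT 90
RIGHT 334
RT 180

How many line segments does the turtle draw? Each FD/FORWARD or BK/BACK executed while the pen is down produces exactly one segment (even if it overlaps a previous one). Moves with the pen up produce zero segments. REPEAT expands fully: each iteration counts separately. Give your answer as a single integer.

Answer: 2

Derivation:
Executing turtle program step by step:
Start: pos=(0,0), heading=0, pen down
LT 180: heading 0 -> 180
FD 13: (0,0) -> (-13,0) [heading=180, draw]
FD 1: (-13,0) -> (-14,0) [heading=180, draw]
RT 90: heading 180 -> 90
RT 334: heading 90 -> 116
RT 180: heading 116 -> 296
Final: pos=(-14,0), heading=296, 2 segment(s) drawn
Segments drawn: 2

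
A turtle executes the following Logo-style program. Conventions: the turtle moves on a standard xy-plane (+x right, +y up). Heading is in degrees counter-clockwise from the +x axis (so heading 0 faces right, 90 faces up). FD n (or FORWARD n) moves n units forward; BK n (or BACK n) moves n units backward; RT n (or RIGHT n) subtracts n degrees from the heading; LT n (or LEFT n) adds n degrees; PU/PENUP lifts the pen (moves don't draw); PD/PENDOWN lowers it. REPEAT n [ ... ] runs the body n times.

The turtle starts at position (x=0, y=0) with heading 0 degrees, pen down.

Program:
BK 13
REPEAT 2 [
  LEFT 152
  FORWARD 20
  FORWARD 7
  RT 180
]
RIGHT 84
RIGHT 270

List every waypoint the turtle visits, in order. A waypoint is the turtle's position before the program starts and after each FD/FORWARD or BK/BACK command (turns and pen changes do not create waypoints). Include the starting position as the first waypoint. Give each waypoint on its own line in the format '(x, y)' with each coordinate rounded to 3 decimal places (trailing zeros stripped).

Answer: (0, 0)
(-13, 0)
(-30.659, 9.389)
(-36.84, 12.676)
(-48.023, 29.256)
(-51.938, 35.06)

Derivation:
Executing turtle program step by step:
Start: pos=(0,0), heading=0, pen down
BK 13: (0,0) -> (-13,0) [heading=0, draw]
REPEAT 2 [
  -- iteration 1/2 --
  LT 152: heading 0 -> 152
  FD 20: (-13,0) -> (-30.659,9.389) [heading=152, draw]
  FD 7: (-30.659,9.389) -> (-36.84,12.676) [heading=152, draw]
  RT 180: heading 152 -> 332
  -- iteration 2/2 --
  LT 152: heading 332 -> 124
  FD 20: (-36.84,12.676) -> (-48.023,29.256) [heading=124, draw]
  FD 7: (-48.023,29.256) -> (-51.938,35.06) [heading=124, draw]
  RT 180: heading 124 -> 304
]
RT 84: heading 304 -> 220
RT 270: heading 220 -> 310
Final: pos=(-51.938,35.06), heading=310, 5 segment(s) drawn
Waypoints (6 total):
(0, 0)
(-13, 0)
(-30.659, 9.389)
(-36.84, 12.676)
(-48.023, 29.256)
(-51.938, 35.06)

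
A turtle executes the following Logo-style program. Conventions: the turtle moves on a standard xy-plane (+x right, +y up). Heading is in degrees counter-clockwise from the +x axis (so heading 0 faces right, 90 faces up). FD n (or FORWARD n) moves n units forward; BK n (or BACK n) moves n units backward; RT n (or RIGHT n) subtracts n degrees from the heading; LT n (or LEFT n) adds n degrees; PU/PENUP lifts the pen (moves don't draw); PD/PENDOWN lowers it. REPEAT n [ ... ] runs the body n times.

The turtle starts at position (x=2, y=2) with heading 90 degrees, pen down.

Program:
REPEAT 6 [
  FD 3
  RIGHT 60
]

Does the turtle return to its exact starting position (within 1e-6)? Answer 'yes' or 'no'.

Answer: yes

Derivation:
Executing turtle program step by step:
Start: pos=(2,2), heading=90, pen down
REPEAT 6 [
  -- iteration 1/6 --
  FD 3: (2,2) -> (2,5) [heading=90, draw]
  RT 60: heading 90 -> 30
  -- iteration 2/6 --
  FD 3: (2,5) -> (4.598,6.5) [heading=30, draw]
  RT 60: heading 30 -> 330
  -- iteration 3/6 --
  FD 3: (4.598,6.5) -> (7.196,5) [heading=330, draw]
  RT 60: heading 330 -> 270
  -- iteration 4/6 --
  FD 3: (7.196,5) -> (7.196,2) [heading=270, draw]
  RT 60: heading 270 -> 210
  -- iteration 5/6 --
  FD 3: (7.196,2) -> (4.598,0.5) [heading=210, draw]
  RT 60: heading 210 -> 150
  -- iteration 6/6 --
  FD 3: (4.598,0.5) -> (2,2) [heading=150, draw]
  RT 60: heading 150 -> 90
]
Final: pos=(2,2), heading=90, 6 segment(s) drawn

Start position: (2, 2)
Final position: (2, 2)
Distance = 0; < 1e-6 -> CLOSED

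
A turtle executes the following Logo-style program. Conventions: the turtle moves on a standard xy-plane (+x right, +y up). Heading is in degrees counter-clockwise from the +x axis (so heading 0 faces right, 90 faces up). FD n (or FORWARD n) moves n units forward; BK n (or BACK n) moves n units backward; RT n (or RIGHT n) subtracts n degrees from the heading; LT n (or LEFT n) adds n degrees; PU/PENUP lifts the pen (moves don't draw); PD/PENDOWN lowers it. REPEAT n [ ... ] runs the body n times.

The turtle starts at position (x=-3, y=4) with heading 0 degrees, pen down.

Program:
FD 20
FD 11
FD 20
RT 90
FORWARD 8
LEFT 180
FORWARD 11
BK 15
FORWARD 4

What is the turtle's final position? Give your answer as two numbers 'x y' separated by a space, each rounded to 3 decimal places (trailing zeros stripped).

Answer: 48 -4

Derivation:
Executing turtle program step by step:
Start: pos=(-3,4), heading=0, pen down
FD 20: (-3,4) -> (17,4) [heading=0, draw]
FD 11: (17,4) -> (28,4) [heading=0, draw]
FD 20: (28,4) -> (48,4) [heading=0, draw]
RT 90: heading 0 -> 270
FD 8: (48,4) -> (48,-4) [heading=270, draw]
LT 180: heading 270 -> 90
FD 11: (48,-4) -> (48,7) [heading=90, draw]
BK 15: (48,7) -> (48,-8) [heading=90, draw]
FD 4: (48,-8) -> (48,-4) [heading=90, draw]
Final: pos=(48,-4), heading=90, 7 segment(s) drawn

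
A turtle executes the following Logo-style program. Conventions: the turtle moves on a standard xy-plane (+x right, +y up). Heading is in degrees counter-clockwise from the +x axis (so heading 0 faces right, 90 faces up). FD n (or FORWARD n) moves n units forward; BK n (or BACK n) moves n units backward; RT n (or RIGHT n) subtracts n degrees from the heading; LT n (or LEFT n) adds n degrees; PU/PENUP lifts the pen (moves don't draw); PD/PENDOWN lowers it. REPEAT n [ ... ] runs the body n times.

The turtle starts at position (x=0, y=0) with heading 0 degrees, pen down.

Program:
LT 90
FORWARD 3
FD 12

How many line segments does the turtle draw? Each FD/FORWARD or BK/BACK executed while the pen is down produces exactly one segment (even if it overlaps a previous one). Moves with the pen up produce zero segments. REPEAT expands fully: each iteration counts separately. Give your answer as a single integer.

Executing turtle program step by step:
Start: pos=(0,0), heading=0, pen down
LT 90: heading 0 -> 90
FD 3: (0,0) -> (0,3) [heading=90, draw]
FD 12: (0,3) -> (0,15) [heading=90, draw]
Final: pos=(0,15), heading=90, 2 segment(s) drawn
Segments drawn: 2

Answer: 2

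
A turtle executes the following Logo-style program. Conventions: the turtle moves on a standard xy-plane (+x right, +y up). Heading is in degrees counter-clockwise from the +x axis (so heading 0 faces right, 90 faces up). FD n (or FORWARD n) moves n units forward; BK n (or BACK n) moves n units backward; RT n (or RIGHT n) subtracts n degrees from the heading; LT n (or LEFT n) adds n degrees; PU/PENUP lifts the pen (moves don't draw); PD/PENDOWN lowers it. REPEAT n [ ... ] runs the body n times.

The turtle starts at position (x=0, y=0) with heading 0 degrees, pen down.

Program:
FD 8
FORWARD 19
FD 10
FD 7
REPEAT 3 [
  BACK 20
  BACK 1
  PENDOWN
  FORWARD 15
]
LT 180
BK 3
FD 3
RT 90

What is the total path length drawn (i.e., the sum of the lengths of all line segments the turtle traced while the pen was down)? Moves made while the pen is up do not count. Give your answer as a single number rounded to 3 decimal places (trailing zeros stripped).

Answer: 158

Derivation:
Executing turtle program step by step:
Start: pos=(0,0), heading=0, pen down
FD 8: (0,0) -> (8,0) [heading=0, draw]
FD 19: (8,0) -> (27,0) [heading=0, draw]
FD 10: (27,0) -> (37,0) [heading=0, draw]
FD 7: (37,0) -> (44,0) [heading=0, draw]
REPEAT 3 [
  -- iteration 1/3 --
  BK 20: (44,0) -> (24,0) [heading=0, draw]
  BK 1: (24,0) -> (23,0) [heading=0, draw]
  PD: pen down
  FD 15: (23,0) -> (38,0) [heading=0, draw]
  -- iteration 2/3 --
  BK 20: (38,0) -> (18,0) [heading=0, draw]
  BK 1: (18,0) -> (17,0) [heading=0, draw]
  PD: pen down
  FD 15: (17,0) -> (32,0) [heading=0, draw]
  -- iteration 3/3 --
  BK 20: (32,0) -> (12,0) [heading=0, draw]
  BK 1: (12,0) -> (11,0) [heading=0, draw]
  PD: pen down
  FD 15: (11,0) -> (26,0) [heading=0, draw]
]
LT 180: heading 0 -> 180
BK 3: (26,0) -> (29,0) [heading=180, draw]
FD 3: (29,0) -> (26,0) [heading=180, draw]
RT 90: heading 180 -> 90
Final: pos=(26,0), heading=90, 15 segment(s) drawn

Segment lengths:
  seg 1: (0,0) -> (8,0), length = 8
  seg 2: (8,0) -> (27,0), length = 19
  seg 3: (27,0) -> (37,0), length = 10
  seg 4: (37,0) -> (44,0), length = 7
  seg 5: (44,0) -> (24,0), length = 20
  seg 6: (24,0) -> (23,0), length = 1
  seg 7: (23,0) -> (38,0), length = 15
  seg 8: (38,0) -> (18,0), length = 20
  seg 9: (18,0) -> (17,0), length = 1
  seg 10: (17,0) -> (32,0), length = 15
  seg 11: (32,0) -> (12,0), length = 20
  seg 12: (12,0) -> (11,0), length = 1
  seg 13: (11,0) -> (26,0), length = 15
  seg 14: (26,0) -> (29,0), length = 3
  seg 15: (29,0) -> (26,0), length = 3
Total = 158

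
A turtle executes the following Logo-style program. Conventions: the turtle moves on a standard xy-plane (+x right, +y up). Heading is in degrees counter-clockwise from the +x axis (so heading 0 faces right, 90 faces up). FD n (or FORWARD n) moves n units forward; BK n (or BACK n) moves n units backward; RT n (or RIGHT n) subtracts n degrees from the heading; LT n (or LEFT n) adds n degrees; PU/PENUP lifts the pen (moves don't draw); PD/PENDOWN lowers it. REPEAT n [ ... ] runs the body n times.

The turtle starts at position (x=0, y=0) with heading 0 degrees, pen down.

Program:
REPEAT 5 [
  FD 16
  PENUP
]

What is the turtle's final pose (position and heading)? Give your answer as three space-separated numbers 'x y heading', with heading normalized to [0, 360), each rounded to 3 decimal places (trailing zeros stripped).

Executing turtle program step by step:
Start: pos=(0,0), heading=0, pen down
REPEAT 5 [
  -- iteration 1/5 --
  FD 16: (0,0) -> (16,0) [heading=0, draw]
  PU: pen up
  -- iteration 2/5 --
  FD 16: (16,0) -> (32,0) [heading=0, move]
  PU: pen up
  -- iteration 3/5 --
  FD 16: (32,0) -> (48,0) [heading=0, move]
  PU: pen up
  -- iteration 4/5 --
  FD 16: (48,0) -> (64,0) [heading=0, move]
  PU: pen up
  -- iteration 5/5 --
  FD 16: (64,0) -> (80,0) [heading=0, move]
  PU: pen up
]
Final: pos=(80,0), heading=0, 1 segment(s) drawn

Answer: 80 0 0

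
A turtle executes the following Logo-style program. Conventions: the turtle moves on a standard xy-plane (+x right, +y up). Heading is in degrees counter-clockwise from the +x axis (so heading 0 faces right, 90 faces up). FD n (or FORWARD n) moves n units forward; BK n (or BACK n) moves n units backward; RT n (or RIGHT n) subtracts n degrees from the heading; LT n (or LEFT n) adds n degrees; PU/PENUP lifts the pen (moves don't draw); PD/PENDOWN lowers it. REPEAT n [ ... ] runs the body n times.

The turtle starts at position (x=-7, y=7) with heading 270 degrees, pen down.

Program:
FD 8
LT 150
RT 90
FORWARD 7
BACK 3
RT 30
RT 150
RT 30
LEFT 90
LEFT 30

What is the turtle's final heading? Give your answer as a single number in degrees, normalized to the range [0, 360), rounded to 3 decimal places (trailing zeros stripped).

Answer: 240

Derivation:
Executing turtle program step by step:
Start: pos=(-7,7), heading=270, pen down
FD 8: (-7,7) -> (-7,-1) [heading=270, draw]
LT 150: heading 270 -> 60
RT 90: heading 60 -> 330
FD 7: (-7,-1) -> (-0.938,-4.5) [heading=330, draw]
BK 3: (-0.938,-4.5) -> (-3.536,-3) [heading=330, draw]
RT 30: heading 330 -> 300
RT 150: heading 300 -> 150
RT 30: heading 150 -> 120
LT 90: heading 120 -> 210
LT 30: heading 210 -> 240
Final: pos=(-3.536,-3), heading=240, 3 segment(s) drawn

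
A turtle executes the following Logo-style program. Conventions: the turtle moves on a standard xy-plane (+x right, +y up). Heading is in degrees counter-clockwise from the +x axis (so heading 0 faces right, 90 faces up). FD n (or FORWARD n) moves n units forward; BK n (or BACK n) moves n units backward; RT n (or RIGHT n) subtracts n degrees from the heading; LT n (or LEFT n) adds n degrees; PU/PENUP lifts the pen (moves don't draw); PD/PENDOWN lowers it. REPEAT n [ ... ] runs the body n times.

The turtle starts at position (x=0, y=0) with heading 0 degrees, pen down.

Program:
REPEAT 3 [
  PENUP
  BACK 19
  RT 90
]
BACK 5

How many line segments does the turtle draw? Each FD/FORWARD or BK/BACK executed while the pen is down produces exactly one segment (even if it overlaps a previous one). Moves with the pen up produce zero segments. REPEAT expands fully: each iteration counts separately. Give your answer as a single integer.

Answer: 0

Derivation:
Executing turtle program step by step:
Start: pos=(0,0), heading=0, pen down
REPEAT 3 [
  -- iteration 1/3 --
  PU: pen up
  BK 19: (0,0) -> (-19,0) [heading=0, move]
  RT 90: heading 0 -> 270
  -- iteration 2/3 --
  PU: pen up
  BK 19: (-19,0) -> (-19,19) [heading=270, move]
  RT 90: heading 270 -> 180
  -- iteration 3/3 --
  PU: pen up
  BK 19: (-19,19) -> (0,19) [heading=180, move]
  RT 90: heading 180 -> 90
]
BK 5: (0,19) -> (0,14) [heading=90, move]
Final: pos=(0,14), heading=90, 0 segment(s) drawn
Segments drawn: 0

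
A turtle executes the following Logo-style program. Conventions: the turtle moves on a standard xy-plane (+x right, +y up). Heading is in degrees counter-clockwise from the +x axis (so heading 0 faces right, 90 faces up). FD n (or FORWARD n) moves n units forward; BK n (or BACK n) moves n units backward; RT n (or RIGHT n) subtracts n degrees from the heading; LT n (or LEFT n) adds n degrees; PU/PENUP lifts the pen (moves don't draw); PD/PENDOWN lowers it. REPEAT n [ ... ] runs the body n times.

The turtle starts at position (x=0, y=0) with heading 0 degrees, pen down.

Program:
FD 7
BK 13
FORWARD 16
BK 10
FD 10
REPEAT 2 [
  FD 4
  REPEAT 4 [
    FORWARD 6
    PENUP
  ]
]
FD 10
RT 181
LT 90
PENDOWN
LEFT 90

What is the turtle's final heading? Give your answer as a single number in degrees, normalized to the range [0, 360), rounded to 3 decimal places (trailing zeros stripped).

Answer: 359

Derivation:
Executing turtle program step by step:
Start: pos=(0,0), heading=0, pen down
FD 7: (0,0) -> (7,0) [heading=0, draw]
BK 13: (7,0) -> (-6,0) [heading=0, draw]
FD 16: (-6,0) -> (10,0) [heading=0, draw]
BK 10: (10,0) -> (0,0) [heading=0, draw]
FD 10: (0,0) -> (10,0) [heading=0, draw]
REPEAT 2 [
  -- iteration 1/2 --
  FD 4: (10,0) -> (14,0) [heading=0, draw]
  REPEAT 4 [
    -- iteration 1/4 --
    FD 6: (14,0) -> (20,0) [heading=0, draw]
    PU: pen up
    -- iteration 2/4 --
    FD 6: (20,0) -> (26,0) [heading=0, move]
    PU: pen up
    -- iteration 3/4 --
    FD 6: (26,0) -> (32,0) [heading=0, move]
    PU: pen up
    -- iteration 4/4 --
    FD 6: (32,0) -> (38,0) [heading=0, move]
    PU: pen up
  ]
  -- iteration 2/2 --
  FD 4: (38,0) -> (42,0) [heading=0, move]
  REPEAT 4 [
    -- iteration 1/4 --
    FD 6: (42,0) -> (48,0) [heading=0, move]
    PU: pen up
    -- iteration 2/4 --
    FD 6: (48,0) -> (54,0) [heading=0, move]
    PU: pen up
    -- iteration 3/4 --
    FD 6: (54,0) -> (60,0) [heading=0, move]
    PU: pen up
    -- iteration 4/4 --
    FD 6: (60,0) -> (66,0) [heading=0, move]
    PU: pen up
  ]
]
FD 10: (66,0) -> (76,0) [heading=0, move]
RT 181: heading 0 -> 179
LT 90: heading 179 -> 269
PD: pen down
LT 90: heading 269 -> 359
Final: pos=(76,0), heading=359, 7 segment(s) drawn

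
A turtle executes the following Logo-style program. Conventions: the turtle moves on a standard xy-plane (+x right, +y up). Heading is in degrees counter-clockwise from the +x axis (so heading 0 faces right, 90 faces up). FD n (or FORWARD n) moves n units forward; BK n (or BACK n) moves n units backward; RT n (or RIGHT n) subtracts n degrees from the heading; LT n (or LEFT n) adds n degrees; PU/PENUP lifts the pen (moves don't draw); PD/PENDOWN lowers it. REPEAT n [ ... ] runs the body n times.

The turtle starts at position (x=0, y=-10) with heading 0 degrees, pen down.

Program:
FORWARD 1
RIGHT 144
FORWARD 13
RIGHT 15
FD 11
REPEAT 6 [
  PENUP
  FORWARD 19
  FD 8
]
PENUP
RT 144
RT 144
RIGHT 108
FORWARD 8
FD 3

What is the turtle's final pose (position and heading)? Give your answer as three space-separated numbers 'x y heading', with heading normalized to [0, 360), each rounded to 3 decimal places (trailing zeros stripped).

Answer: -181.652 -76.792 165

Derivation:
Executing turtle program step by step:
Start: pos=(0,-10), heading=0, pen down
FD 1: (0,-10) -> (1,-10) [heading=0, draw]
RT 144: heading 0 -> 216
FD 13: (1,-10) -> (-9.517,-17.641) [heading=216, draw]
RT 15: heading 216 -> 201
FD 11: (-9.517,-17.641) -> (-19.787,-21.583) [heading=201, draw]
REPEAT 6 [
  -- iteration 1/6 --
  PU: pen up
  FD 19: (-19.787,-21.583) -> (-37.525,-28.392) [heading=201, move]
  FD 8: (-37.525,-28.392) -> (-44.993,-31.259) [heading=201, move]
  -- iteration 2/6 --
  PU: pen up
  FD 19: (-44.993,-31.259) -> (-62.731,-38.068) [heading=201, move]
  FD 8: (-62.731,-38.068) -> (-70.2,-40.935) [heading=201, move]
  -- iteration 3/6 --
  PU: pen up
  FD 19: (-70.2,-40.935) -> (-87.938,-47.744) [heading=201, move]
  FD 8: (-87.938,-47.744) -> (-95.407,-50.611) [heading=201, move]
  -- iteration 4/6 --
  PU: pen up
  FD 19: (-95.407,-50.611) -> (-113.145,-57.42) [heading=201, move]
  FD 8: (-113.145,-57.42) -> (-120.613,-60.287) [heading=201, move]
  -- iteration 5/6 --
  PU: pen up
  FD 19: (-120.613,-60.287) -> (-138.351,-67.096) [heading=201, move]
  FD 8: (-138.351,-67.096) -> (-145.82,-69.963) [heading=201, move]
  -- iteration 6/6 --
  PU: pen up
  FD 19: (-145.82,-69.963) -> (-163.558,-76.772) [heading=201, move]
  FD 8: (-163.558,-76.772) -> (-171.027,-79.639) [heading=201, move]
]
PU: pen up
RT 144: heading 201 -> 57
RT 144: heading 57 -> 273
RT 108: heading 273 -> 165
FD 8: (-171.027,-79.639) -> (-178.754,-77.568) [heading=165, move]
FD 3: (-178.754,-77.568) -> (-181.652,-76.792) [heading=165, move]
Final: pos=(-181.652,-76.792), heading=165, 3 segment(s) drawn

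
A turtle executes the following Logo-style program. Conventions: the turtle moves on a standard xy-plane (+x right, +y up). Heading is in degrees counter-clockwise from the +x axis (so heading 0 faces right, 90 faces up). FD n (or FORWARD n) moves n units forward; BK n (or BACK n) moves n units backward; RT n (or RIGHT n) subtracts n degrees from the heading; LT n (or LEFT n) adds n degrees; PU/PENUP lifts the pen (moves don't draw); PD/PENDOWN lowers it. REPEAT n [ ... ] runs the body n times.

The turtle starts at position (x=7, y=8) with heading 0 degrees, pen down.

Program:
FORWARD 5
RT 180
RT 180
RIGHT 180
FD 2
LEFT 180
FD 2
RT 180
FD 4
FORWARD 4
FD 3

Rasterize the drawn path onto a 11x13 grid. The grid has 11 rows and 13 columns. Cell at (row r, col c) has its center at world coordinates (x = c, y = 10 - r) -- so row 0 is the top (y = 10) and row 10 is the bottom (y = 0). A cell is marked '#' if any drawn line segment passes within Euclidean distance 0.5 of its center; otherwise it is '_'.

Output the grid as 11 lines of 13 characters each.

Segment 0: (7,8) -> (12,8)
Segment 1: (12,8) -> (10,8)
Segment 2: (10,8) -> (12,8)
Segment 3: (12,8) -> (8,8)
Segment 4: (8,8) -> (4,8)
Segment 5: (4,8) -> (1,8)

Answer: _____________
_____________
_############
_____________
_____________
_____________
_____________
_____________
_____________
_____________
_____________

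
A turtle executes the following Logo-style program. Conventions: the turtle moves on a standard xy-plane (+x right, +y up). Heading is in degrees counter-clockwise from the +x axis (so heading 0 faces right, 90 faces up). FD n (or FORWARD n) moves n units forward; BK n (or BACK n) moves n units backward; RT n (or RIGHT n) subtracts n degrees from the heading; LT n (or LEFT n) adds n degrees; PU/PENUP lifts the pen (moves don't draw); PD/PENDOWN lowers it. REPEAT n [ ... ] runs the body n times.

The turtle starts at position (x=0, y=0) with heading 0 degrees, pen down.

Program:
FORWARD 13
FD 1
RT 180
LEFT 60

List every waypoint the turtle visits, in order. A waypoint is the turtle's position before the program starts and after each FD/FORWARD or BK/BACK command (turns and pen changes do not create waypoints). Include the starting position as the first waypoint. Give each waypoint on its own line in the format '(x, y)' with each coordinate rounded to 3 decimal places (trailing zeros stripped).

Executing turtle program step by step:
Start: pos=(0,0), heading=0, pen down
FD 13: (0,0) -> (13,0) [heading=0, draw]
FD 1: (13,0) -> (14,0) [heading=0, draw]
RT 180: heading 0 -> 180
LT 60: heading 180 -> 240
Final: pos=(14,0), heading=240, 2 segment(s) drawn
Waypoints (3 total):
(0, 0)
(13, 0)
(14, 0)

Answer: (0, 0)
(13, 0)
(14, 0)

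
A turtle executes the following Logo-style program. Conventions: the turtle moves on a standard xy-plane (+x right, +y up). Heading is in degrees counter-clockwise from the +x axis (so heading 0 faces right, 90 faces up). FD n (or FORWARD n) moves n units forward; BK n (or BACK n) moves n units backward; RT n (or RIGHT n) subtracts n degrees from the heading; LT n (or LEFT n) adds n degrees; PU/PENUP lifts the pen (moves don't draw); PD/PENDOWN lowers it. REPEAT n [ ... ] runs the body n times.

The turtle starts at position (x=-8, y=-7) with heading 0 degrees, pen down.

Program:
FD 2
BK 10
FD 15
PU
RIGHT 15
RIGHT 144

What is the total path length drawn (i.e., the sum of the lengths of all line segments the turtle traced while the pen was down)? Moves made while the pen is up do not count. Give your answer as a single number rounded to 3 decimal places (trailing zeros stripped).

Executing turtle program step by step:
Start: pos=(-8,-7), heading=0, pen down
FD 2: (-8,-7) -> (-6,-7) [heading=0, draw]
BK 10: (-6,-7) -> (-16,-7) [heading=0, draw]
FD 15: (-16,-7) -> (-1,-7) [heading=0, draw]
PU: pen up
RT 15: heading 0 -> 345
RT 144: heading 345 -> 201
Final: pos=(-1,-7), heading=201, 3 segment(s) drawn

Segment lengths:
  seg 1: (-8,-7) -> (-6,-7), length = 2
  seg 2: (-6,-7) -> (-16,-7), length = 10
  seg 3: (-16,-7) -> (-1,-7), length = 15
Total = 27

Answer: 27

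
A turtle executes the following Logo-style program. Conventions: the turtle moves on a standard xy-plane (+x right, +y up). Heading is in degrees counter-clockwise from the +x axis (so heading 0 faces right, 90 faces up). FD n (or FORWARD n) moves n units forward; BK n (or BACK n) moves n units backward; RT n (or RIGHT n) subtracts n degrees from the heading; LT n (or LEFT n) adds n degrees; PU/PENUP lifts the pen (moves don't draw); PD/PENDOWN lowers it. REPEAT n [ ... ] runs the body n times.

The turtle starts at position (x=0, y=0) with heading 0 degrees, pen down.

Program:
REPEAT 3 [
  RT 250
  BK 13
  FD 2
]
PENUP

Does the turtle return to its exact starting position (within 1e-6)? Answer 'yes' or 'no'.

Executing turtle program step by step:
Start: pos=(0,0), heading=0, pen down
REPEAT 3 [
  -- iteration 1/3 --
  RT 250: heading 0 -> 110
  BK 13: (0,0) -> (4.446,-12.216) [heading=110, draw]
  FD 2: (4.446,-12.216) -> (3.762,-10.337) [heading=110, draw]
  -- iteration 2/3 --
  RT 250: heading 110 -> 220
  BK 13: (3.762,-10.337) -> (13.721,-1.98) [heading=220, draw]
  FD 2: (13.721,-1.98) -> (12.189,-3.266) [heading=220, draw]
  -- iteration 3/3 --
  RT 250: heading 220 -> 330
  BK 13: (12.189,-3.266) -> (0.93,3.234) [heading=330, draw]
  FD 2: (0.93,3.234) -> (2.662,2.234) [heading=330, draw]
]
PU: pen up
Final: pos=(2.662,2.234), heading=330, 6 segment(s) drawn

Start position: (0, 0)
Final position: (2.662, 2.234)
Distance = 3.476; >= 1e-6 -> NOT closed

Answer: no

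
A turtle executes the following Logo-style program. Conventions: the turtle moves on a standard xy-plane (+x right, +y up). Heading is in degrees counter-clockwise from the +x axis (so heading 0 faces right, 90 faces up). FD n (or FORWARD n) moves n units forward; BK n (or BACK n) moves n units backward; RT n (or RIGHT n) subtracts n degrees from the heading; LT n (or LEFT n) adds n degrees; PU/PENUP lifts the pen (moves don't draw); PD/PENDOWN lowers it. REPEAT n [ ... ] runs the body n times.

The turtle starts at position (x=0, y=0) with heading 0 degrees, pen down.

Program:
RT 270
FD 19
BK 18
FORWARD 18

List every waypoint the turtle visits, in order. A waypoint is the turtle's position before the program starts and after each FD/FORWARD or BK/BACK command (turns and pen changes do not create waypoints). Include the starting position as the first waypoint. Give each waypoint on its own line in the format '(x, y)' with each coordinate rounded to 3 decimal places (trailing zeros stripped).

Executing turtle program step by step:
Start: pos=(0,0), heading=0, pen down
RT 270: heading 0 -> 90
FD 19: (0,0) -> (0,19) [heading=90, draw]
BK 18: (0,19) -> (0,1) [heading=90, draw]
FD 18: (0,1) -> (0,19) [heading=90, draw]
Final: pos=(0,19), heading=90, 3 segment(s) drawn
Waypoints (4 total):
(0, 0)
(0, 19)
(0, 1)
(0, 19)

Answer: (0, 0)
(0, 19)
(0, 1)
(0, 19)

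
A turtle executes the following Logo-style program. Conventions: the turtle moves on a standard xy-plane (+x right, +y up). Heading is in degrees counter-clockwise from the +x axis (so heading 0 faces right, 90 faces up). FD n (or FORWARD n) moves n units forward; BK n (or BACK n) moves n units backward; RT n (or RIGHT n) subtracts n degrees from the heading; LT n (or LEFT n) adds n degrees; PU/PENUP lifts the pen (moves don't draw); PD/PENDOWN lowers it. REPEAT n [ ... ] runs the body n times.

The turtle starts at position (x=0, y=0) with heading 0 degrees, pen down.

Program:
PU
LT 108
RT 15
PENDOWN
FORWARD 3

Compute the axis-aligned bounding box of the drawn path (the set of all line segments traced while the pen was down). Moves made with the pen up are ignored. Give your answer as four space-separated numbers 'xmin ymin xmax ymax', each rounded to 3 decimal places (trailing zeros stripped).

Answer: -0.157 0 0 2.996

Derivation:
Executing turtle program step by step:
Start: pos=(0,0), heading=0, pen down
PU: pen up
LT 108: heading 0 -> 108
RT 15: heading 108 -> 93
PD: pen down
FD 3: (0,0) -> (-0.157,2.996) [heading=93, draw]
Final: pos=(-0.157,2.996), heading=93, 1 segment(s) drawn

Segment endpoints: x in {-0.157, 0}, y in {0, 2.996}
xmin=-0.157, ymin=0, xmax=0, ymax=2.996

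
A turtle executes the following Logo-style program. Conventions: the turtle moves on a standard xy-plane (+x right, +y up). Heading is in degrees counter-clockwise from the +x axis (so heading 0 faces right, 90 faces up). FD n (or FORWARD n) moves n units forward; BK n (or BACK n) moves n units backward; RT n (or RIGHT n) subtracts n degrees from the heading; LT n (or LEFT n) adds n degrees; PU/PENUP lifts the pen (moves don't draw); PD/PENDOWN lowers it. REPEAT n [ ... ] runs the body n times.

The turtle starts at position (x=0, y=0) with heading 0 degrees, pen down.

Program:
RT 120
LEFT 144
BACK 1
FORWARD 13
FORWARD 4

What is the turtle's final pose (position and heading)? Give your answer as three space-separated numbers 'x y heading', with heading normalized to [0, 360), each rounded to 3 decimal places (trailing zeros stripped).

Answer: 14.617 6.508 24

Derivation:
Executing turtle program step by step:
Start: pos=(0,0), heading=0, pen down
RT 120: heading 0 -> 240
LT 144: heading 240 -> 24
BK 1: (0,0) -> (-0.914,-0.407) [heading=24, draw]
FD 13: (-0.914,-0.407) -> (10.963,4.881) [heading=24, draw]
FD 4: (10.963,4.881) -> (14.617,6.508) [heading=24, draw]
Final: pos=(14.617,6.508), heading=24, 3 segment(s) drawn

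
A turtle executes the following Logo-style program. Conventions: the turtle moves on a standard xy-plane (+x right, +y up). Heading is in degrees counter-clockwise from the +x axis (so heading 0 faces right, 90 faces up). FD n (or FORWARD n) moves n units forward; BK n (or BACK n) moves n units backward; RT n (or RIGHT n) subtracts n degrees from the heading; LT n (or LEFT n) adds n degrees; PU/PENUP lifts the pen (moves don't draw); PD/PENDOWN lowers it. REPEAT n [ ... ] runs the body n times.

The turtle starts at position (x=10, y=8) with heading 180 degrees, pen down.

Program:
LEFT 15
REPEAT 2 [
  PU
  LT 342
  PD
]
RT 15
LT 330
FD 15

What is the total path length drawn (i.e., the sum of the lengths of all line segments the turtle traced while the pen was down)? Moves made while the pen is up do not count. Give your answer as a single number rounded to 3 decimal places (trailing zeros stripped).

Executing turtle program step by step:
Start: pos=(10,8), heading=180, pen down
LT 15: heading 180 -> 195
REPEAT 2 [
  -- iteration 1/2 --
  PU: pen up
  LT 342: heading 195 -> 177
  PD: pen down
  -- iteration 2/2 --
  PU: pen up
  LT 342: heading 177 -> 159
  PD: pen down
]
RT 15: heading 159 -> 144
LT 330: heading 144 -> 114
FD 15: (10,8) -> (3.899,21.703) [heading=114, draw]
Final: pos=(3.899,21.703), heading=114, 1 segment(s) drawn

Segment lengths:
  seg 1: (10,8) -> (3.899,21.703), length = 15
Total = 15

Answer: 15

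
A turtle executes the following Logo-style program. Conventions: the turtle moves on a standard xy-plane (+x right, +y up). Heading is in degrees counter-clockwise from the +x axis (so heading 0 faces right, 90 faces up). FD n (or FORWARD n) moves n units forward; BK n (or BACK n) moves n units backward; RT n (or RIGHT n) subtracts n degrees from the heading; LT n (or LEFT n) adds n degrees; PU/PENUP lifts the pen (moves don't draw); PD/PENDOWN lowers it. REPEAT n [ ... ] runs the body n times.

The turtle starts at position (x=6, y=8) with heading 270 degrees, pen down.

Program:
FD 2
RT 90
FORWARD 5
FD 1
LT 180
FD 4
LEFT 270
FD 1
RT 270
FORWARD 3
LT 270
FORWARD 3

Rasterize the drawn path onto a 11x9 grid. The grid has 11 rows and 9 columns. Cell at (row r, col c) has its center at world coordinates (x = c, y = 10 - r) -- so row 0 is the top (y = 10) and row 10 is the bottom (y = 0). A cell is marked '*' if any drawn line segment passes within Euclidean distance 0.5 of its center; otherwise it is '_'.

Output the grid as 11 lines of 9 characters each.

Segment 0: (6,8) -> (6,6)
Segment 1: (6,6) -> (1,6)
Segment 2: (1,6) -> (0,6)
Segment 3: (0,6) -> (4,6)
Segment 4: (4,6) -> (4,5)
Segment 5: (4,5) -> (7,5)
Segment 6: (7,5) -> (7,2)

Answer: _________
_________
______*__
______*__
*******__
____****_
_______*_
_______*_
_______*_
_________
_________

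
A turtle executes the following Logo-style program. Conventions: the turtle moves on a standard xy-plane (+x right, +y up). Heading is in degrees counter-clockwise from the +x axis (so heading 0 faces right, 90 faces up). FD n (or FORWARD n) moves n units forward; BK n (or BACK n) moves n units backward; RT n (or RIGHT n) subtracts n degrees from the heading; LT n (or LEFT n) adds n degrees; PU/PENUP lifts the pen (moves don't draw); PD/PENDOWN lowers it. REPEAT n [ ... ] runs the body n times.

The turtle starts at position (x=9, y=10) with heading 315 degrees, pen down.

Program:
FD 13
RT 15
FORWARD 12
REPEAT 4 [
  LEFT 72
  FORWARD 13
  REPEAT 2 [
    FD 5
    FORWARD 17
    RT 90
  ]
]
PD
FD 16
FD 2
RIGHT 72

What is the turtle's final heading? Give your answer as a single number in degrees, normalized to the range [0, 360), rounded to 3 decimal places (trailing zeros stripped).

Executing turtle program step by step:
Start: pos=(9,10), heading=315, pen down
FD 13: (9,10) -> (18.192,0.808) [heading=315, draw]
RT 15: heading 315 -> 300
FD 12: (18.192,0.808) -> (24.192,-9.585) [heading=300, draw]
REPEAT 4 [
  -- iteration 1/4 --
  LT 72: heading 300 -> 12
  FD 13: (24.192,-9.585) -> (36.908,-6.882) [heading=12, draw]
  REPEAT 2 [
    -- iteration 1/2 --
    FD 5: (36.908,-6.882) -> (41.799,-5.842) [heading=12, draw]
    FD 17: (41.799,-5.842) -> (58.428,-2.308) [heading=12, draw]
    RT 90: heading 12 -> 282
    -- iteration 2/2 --
    FD 5: (58.428,-2.308) -> (59.467,-7.199) [heading=282, draw]
    FD 17: (59.467,-7.199) -> (63.002,-23.827) [heading=282, draw]
    RT 90: heading 282 -> 192
  ]
  -- iteration 2/4 --
  LT 72: heading 192 -> 264
  FD 13: (63.002,-23.827) -> (61.643,-36.756) [heading=264, draw]
  REPEAT 2 [
    -- iteration 1/2 --
    FD 5: (61.643,-36.756) -> (61.12,-41.728) [heading=264, draw]
    FD 17: (61.12,-41.728) -> (59.343,-58.635) [heading=264, draw]
    RT 90: heading 264 -> 174
    -- iteration 2/2 --
    FD 5: (59.343,-58.635) -> (54.371,-58.113) [heading=174, draw]
    FD 17: (54.371,-58.113) -> (37.464,-56.336) [heading=174, draw]
    RT 90: heading 174 -> 84
  ]
  -- iteration 3/4 --
  LT 72: heading 84 -> 156
  FD 13: (37.464,-56.336) -> (25.588,-51.048) [heading=156, draw]
  REPEAT 2 [
    -- iteration 1/2 --
    FD 5: (25.588,-51.048) -> (21.02,-49.014) [heading=156, draw]
    FD 17: (21.02,-49.014) -> (5.49,-42.1) [heading=156, draw]
    RT 90: heading 156 -> 66
    -- iteration 2/2 --
    FD 5: (5.49,-42.1) -> (7.523,-37.532) [heading=66, draw]
    FD 17: (7.523,-37.532) -> (14.438,-22.002) [heading=66, draw]
    RT 90: heading 66 -> 336
  ]
  -- iteration 4/4 --
  LT 72: heading 336 -> 48
  FD 13: (14.438,-22.002) -> (23.136,-12.341) [heading=48, draw]
  REPEAT 2 [
    -- iteration 1/2 --
    FD 5: (23.136,-12.341) -> (26.482,-8.625) [heading=48, draw]
    FD 17: (26.482,-8.625) -> (37.857,4.008) [heading=48, draw]
    RT 90: heading 48 -> 318
    -- iteration 2/2 --
    FD 5: (37.857,4.008) -> (41.573,0.663) [heading=318, draw]
    FD 17: (41.573,0.663) -> (54.207,-10.713) [heading=318, draw]
    RT 90: heading 318 -> 228
  ]
]
PD: pen down
FD 16: (54.207,-10.713) -> (43.5,-22.603) [heading=228, draw]
FD 2: (43.5,-22.603) -> (42.162,-24.089) [heading=228, draw]
RT 72: heading 228 -> 156
Final: pos=(42.162,-24.089), heading=156, 24 segment(s) drawn

Answer: 156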